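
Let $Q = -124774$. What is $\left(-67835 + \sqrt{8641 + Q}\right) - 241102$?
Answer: $-308937 + i \sqrt{116133} \approx -3.0894 \cdot 10^{5} + 340.78 i$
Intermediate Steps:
$\left(-67835 + \sqrt{8641 + Q}\right) - 241102 = \left(-67835 + \sqrt{8641 - 124774}\right) - 241102 = \left(-67835 + \sqrt{-116133}\right) - 241102 = \left(-67835 + i \sqrt{116133}\right) - 241102 = -308937 + i \sqrt{116133}$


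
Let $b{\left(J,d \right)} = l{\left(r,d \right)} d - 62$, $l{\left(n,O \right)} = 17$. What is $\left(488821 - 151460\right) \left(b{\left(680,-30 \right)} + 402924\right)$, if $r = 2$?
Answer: $135737873072$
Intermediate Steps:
$b{\left(J,d \right)} = -62 + 17 d$ ($b{\left(J,d \right)} = 17 d - 62 = -62 + 17 d$)
$\left(488821 - 151460\right) \left(b{\left(680,-30 \right)} + 402924\right) = \left(488821 - 151460\right) \left(\left(-62 + 17 \left(-30\right)\right) + 402924\right) = 337361 \left(\left(-62 - 510\right) + 402924\right) = 337361 \left(-572 + 402924\right) = 337361 \cdot 402352 = 135737873072$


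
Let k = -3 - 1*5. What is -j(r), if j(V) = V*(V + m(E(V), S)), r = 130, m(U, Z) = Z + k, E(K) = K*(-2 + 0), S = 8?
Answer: -16900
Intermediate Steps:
k = -8 (k = -3 - 5 = -8)
E(K) = -2*K (E(K) = K*(-2) = -2*K)
m(U, Z) = -8 + Z (m(U, Z) = Z - 8 = -8 + Z)
j(V) = V**2 (j(V) = V*(V + (-8 + 8)) = V*(V + 0) = V*V = V**2)
-j(r) = -1*130**2 = -1*16900 = -16900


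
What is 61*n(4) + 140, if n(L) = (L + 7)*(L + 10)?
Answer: 9534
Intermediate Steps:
n(L) = (7 + L)*(10 + L)
61*n(4) + 140 = 61*(70 + 4² + 17*4) + 140 = 61*(70 + 16 + 68) + 140 = 61*154 + 140 = 9394 + 140 = 9534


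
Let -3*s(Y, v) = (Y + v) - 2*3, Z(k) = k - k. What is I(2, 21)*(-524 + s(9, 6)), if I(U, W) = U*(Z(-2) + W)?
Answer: -22134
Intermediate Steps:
Z(k) = 0
s(Y, v) = 2 - Y/3 - v/3 (s(Y, v) = -((Y + v) - 2*3)/3 = -((Y + v) - 6)/3 = -(-6 + Y + v)/3 = 2 - Y/3 - v/3)
I(U, W) = U*W (I(U, W) = U*(0 + W) = U*W)
I(2, 21)*(-524 + s(9, 6)) = (2*21)*(-524 + (2 - ⅓*9 - ⅓*6)) = 42*(-524 + (2 - 3 - 2)) = 42*(-524 - 3) = 42*(-527) = -22134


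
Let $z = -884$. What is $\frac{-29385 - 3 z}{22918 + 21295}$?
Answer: $- \frac{1407}{2327} \approx -0.60464$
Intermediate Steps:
$\frac{-29385 - 3 z}{22918 + 21295} = \frac{-29385 - -2652}{22918 + 21295} = \frac{-29385 + 2652}{44213} = \left(-26733\right) \frac{1}{44213} = - \frac{1407}{2327}$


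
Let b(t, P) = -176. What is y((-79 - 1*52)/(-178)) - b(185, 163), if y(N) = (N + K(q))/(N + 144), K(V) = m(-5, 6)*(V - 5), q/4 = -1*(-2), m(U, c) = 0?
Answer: 4534419/25763 ≈ 176.01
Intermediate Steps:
q = 8 (q = 4*(-1*(-2)) = 4*2 = 8)
K(V) = 0 (K(V) = 0*(V - 5) = 0*(-5 + V) = 0)
y(N) = N/(144 + N) (y(N) = (N + 0)/(N + 144) = N/(144 + N))
y((-79 - 1*52)/(-178)) - b(185, 163) = ((-79 - 1*52)/(-178))/(144 + (-79 - 1*52)/(-178)) - 1*(-176) = ((-79 - 52)*(-1/178))/(144 + (-79 - 52)*(-1/178)) + 176 = (-131*(-1/178))/(144 - 131*(-1/178)) + 176 = 131/(178*(144 + 131/178)) + 176 = 131/(178*(25763/178)) + 176 = (131/178)*(178/25763) + 176 = 131/25763 + 176 = 4534419/25763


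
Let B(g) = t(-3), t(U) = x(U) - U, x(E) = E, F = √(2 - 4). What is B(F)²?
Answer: 0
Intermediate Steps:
F = I*√2 (F = √(-2) = I*√2 ≈ 1.4142*I)
t(U) = 0 (t(U) = U - U = 0)
B(g) = 0
B(F)² = 0² = 0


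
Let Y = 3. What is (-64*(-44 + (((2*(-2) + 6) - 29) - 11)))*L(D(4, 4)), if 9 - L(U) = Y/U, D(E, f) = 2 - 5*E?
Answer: 144320/3 ≈ 48107.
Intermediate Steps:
L(U) = 9 - 3/U
(-64*(-44 + (((2*(-2) + 6) - 29) - 11)))*L(D(4, 4)) = (-64*(-44 + (((2*(-2) + 6) - 29) - 11)))*(9 - 3/(2 - 5*4)) = (-64*(-44 + (((-4 + 6) - 29) - 11)))*(9 - 3/(2 - 20)) = (-64*(-44 + ((2 - 29) - 11)))*(9 - 3/(-18)) = (-64*(-44 + (-27 - 11)))*(9 - 3*(-1/18)) = (-64*(-44 - 38))*(9 + ⅙) = -64*(-82)*(55/6) = 5248*(55/6) = 144320/3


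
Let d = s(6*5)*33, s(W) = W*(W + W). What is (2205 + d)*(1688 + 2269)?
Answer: 243770985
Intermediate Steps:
s(W) = 2*W² (s(W) = W*(2*W) = 2*W²)
d = 59400 (d = (2*(6*5)²)*33 = (2*30²)*33 = (2*900)*33 = 1800*33 = 59400)
(2205 + d)*(1688 + 2269) = (2205 + 59400)*(1688 + 2269) = 61605*3957 = 243770985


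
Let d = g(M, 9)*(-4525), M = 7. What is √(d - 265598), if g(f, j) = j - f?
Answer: 2*I*√68662 ≈ 524.07*I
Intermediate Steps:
d = -9050 (d = (9 - 1*7)*(-4525) = (9 - 7)*(-4525) = 2*(-4525) = -9050)
√(d - 265598) = √(-9050 - 265598) = √(-274648) = 2*I*√68662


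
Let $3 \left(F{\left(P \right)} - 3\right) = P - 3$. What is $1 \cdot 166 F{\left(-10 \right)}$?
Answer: $- \frac{664}{3} \approx -221.33$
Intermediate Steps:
$F{\left(P \right)} = 2 + \frac{P}{3}$ ($F{\left(P \right)} = 3 + \frac{P - 3}{3} = 3 + \frac{-3 + P}{3} = 3 + \left(-1 + \frac{P}{3}\right) = 2 + \frac{P}{3}$)
$1 \cdot 166 F{\left(-10 \right)} = 1 \cdot 166 \left(2 + \frac{1}{3} \left(-10\right)\right) = 166 \left(2 - \frac{10}{3}\right) = 166 \left(- \frac{4}{3}\right) = - \frac{664}{3}$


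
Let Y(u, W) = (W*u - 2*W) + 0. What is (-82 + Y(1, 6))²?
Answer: 7744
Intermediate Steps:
Y(u, W) = -2*W + W*u (Y(u, W) = (-2*W + W*u) + 0 = -2*W + W*u)
(-82 + Y(1, 6))² = (-82 + 6*(-2 + 1))² = (-82 + 6*(-1))² = (-82 - 6)² = (-88)² = 7744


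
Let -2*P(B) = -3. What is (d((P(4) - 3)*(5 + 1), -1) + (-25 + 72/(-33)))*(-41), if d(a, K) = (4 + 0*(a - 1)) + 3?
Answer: 9102/11 ≈ 827.45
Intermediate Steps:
P(B) = 3/2 (P(B) = -½*(-3) = 3/2)
d(a, K) = 7 (d(a, K) = (4 + 0*(-1 + a)) + 3 = (4 + 0) + 3 = 4 + 3 = 7)
(d((P(4) - 3)*(5 + 1), -1) + (-25 + 72/(-33)))*(-41) = (7 + (-25 + 72/(-33)))*(-41) = (7 + (-25 + 72*(-1/33)))*(-41) = (7 + (-25 - 24/11))*(-41) = (7 - 299/11)*(-41) = -222/11*(-41) = 9102/11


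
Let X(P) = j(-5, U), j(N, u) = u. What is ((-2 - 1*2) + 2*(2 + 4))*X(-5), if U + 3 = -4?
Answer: -56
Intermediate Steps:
U = -7 (U = -3 - 4 = -7)
X(P) = -7
((-2 - 1*2) + 2*(2 + 4))*X(-5) = ((-2 - 1*2) + 2*(2 + 4))*(-7) = ((-2 - 2) + 2*6)*(-7) = (-4 + 12)*(-7) = 8*(-7) = -56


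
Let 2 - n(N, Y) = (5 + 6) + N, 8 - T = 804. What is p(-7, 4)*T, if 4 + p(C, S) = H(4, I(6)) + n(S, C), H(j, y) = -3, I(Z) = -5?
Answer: 15920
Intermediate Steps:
T = -796 (T = 8 - 1*804 = 8 - 804 = -796)
n(N, Y) = -9 - N (n(N, Y) = 2 - ((5 + 6) + N) = 2 - (11 + N) = 2 + (-11 - N) = -9 - N)
p(C, S) = -16 - S (p(C, S) = -4 + (-3 + (-9 - S)) = -4 + (-12 - S) = -16 - S)
p(-7, 4)*T = (-16 - 1*4)*(-796) = (-16 - 4)*(-796) = -20*(-796) = 15920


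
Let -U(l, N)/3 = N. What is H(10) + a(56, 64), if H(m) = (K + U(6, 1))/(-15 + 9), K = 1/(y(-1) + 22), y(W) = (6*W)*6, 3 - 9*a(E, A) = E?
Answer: -1355/252 ≈ -5.3770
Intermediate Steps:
a(E, A) = ⅓ - E/9
y(W) = 36*W
U(l, N) = -3*N
K = -1/14 (K = 1/(36*(-1) + 22) = 1/(-36 + 22) = 1/(-14) = -1/14 ≈ -0.071429)
H(m) = 43/84 (H(m) = (-1/14 - 3*1)/(-15 + 9) = (-1/14 - 3)/(-6) = -43/14*(-⅙) = 43/84)
H(10) + a(56, 64) = 43/84 + (⅓ - ⅑*56) = 43/84 + (⅓ - 56/9) = 43/84 - 53/9 = -1355/252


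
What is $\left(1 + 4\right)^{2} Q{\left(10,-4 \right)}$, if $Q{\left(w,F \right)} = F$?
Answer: $-100$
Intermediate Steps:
$\left(1 + 4\right)^{2} Q{\left(10,-4 \right)} = \left(1 + 4\right)^{2} \left(-4\right) = 5^{2} \left(-4\right) = 25 \left(-4\right) = -100$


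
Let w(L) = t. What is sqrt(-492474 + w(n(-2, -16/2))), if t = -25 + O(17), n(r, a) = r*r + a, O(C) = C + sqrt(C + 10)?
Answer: sqrt(-492482 + 3*sqrt(3)) ≈ 701.77*I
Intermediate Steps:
O(C) = C + sqrt(10 + C)
n(r, a) = a + r**2 (n(r, a) = r**2 + a = a + r**2)
t = -8 + 3*sqrt(3) (t = -25 + (17 + sqrt(10 + 17)) = -25 + (17 + sqrt(27)) = -25 + (17 + 3*sqrt(3)) = -8 + 3*sqrt(3) ≈ -2.8038)
w(L) = -8 + 3*sqrt(3)
sqrt(-492474 + w(n(-2, -16/2))) = sqrt(-492474 + (-8 + 3*sqrt(3))) = sqrt(-492482 + 3*sqrt(3))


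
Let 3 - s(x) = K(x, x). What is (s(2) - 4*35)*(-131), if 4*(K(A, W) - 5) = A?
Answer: 37335/2 ≈ 18668.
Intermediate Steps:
K(A, W) = 5 + A/4
s(x) = -2 - x/4 (s(x) = 3 - (5 + x/4) = 3 + (-5 - x/4) = -2 - x/4)
(s(2) - 4*35)*(-131) = ((-2 - 1/4*2) - 4*35)*(-131) = ((-2 - 1/2) - 140)*(-131) = (-5/2 - 140)*(-131) = -285/2*(-131) = 37335/2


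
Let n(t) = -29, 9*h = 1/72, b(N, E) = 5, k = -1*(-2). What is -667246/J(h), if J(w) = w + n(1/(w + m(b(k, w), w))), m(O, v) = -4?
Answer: 432375408/18791 ≈ 23010.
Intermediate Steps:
k = 2
h = 1/648 (h = (⅑)/72 = (⅑)*(1/72) = 1/648 ≈ 0.0015432)
J(w) = -29 + w (J(w) = w - 29 = -29 + w)
-667246/J(h) = -667246/(-29 + 1/648) = -667246/(-18791/648) = -667246*(-648)/18791 = -1*(-432375408/18791) = 432375408/18791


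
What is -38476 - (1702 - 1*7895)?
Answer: -32283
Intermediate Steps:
-38476 - (1702 - 1*7895) = -38476 - (1702 - 7895) = -38476 - 1*(-6193) = -38476 + 6193 = -32283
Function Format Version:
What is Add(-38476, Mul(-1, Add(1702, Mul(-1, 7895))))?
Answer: -32283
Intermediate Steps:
Add(-38476, Mul(-1, Add(1702, Mul(-1, 7895)))) = Add(-38476, Mul(-1, Add(1702, -7895))) = Add(-38476, Mul(-1, -6193)) = Add(-38476, 6193) = -32283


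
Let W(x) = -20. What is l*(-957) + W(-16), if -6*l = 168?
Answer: 26776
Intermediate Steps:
l = -28 (l = -1/6*168 = -28)
l*(-957) + W(-16) = -28*(-957) - 20 = 26796 - 20 = 26776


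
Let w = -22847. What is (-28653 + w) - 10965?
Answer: -62465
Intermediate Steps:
(-28653 + w) - 10965 = (-28653 - 22847) - 10965 = -51500 - 10965 = -62465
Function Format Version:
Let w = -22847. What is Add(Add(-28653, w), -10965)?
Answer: -62465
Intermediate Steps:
Add(Add(-28653, w), -10965) = Add(Add(-28653, -22847), -10965) = Add(-51500, -10965) = -62465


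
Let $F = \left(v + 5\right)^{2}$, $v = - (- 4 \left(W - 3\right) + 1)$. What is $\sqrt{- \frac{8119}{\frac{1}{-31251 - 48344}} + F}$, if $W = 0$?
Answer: $3 \sqrt{71803541} \approx 25421.0$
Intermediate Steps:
$v = -13$ ($v = - (- 4 \left(0 - 3\right) + 1) = - (\left(-4\right) \left(-3\right) + 1) = - (12 + 1) = \left(-1\right) 13 = -13$)
$F = 64$ ($F = \left(-13 + 5\right)^{2} = \left(-8\right)^{2} = 64$)
$\sqrt{- \frac{8119}{\frac{1}{-31251 - 48344}} + F} = \sqrt{- \frac{8119}{\frac{1}{-31251 - 48344}} + 64} = \sqrt{- \frac{8119}{\frac{1}{-79595}} + 64} = \sqrt{- \frac{8119}{- \frac{1}{79595}} + 64} = \sqrt{\left(-8119\right) \left(-79595\right) + 64} = \sqrt{646231805 + 64} = \sqrt{646231869} = 3 \sqrt{71803541}$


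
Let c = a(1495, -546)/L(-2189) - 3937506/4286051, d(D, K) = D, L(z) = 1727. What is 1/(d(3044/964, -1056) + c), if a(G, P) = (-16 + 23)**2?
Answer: 162171311687/367702371374 ≈ 0.44104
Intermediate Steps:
a(G, P) = 49 (a(G, P) = 7**2 = 49)
c = -599096033/672910007 (c = 49/1727 - 3937506/4286051 = -599096033/672910007 ≈ -0.89031)
1/(d(3044/964, -1056) + c) = 1/(3044/964 - 599096033/672910007) = 1/(3044*(1/964) - 599096033/672910007) = 1/(761/241 - 599096033/672910007) = 1/(367702371374/162171311687) = 162171311687/367702371374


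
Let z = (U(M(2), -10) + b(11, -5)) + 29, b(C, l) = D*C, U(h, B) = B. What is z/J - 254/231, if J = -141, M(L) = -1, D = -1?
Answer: -12554/10857 ≈ -1.1563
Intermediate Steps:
b(C, l) = -C
z = 8 (z = (-10 - 1*11) + 29 = (-10 - 11) + 29 = -21 + 29 = 8)
z/J - 254/231 = 8/(-141) - 254/231 = 8*(-1/141) - 254*1/231 = -8/141 - 254/231 = -12554/10857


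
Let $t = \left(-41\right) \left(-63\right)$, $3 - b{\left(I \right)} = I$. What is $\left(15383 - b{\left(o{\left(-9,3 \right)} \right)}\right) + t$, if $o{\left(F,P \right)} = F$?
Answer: $17954$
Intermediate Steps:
$b{\left(I \right)} = 3 - I$
$t = 2583$
$\left(15383 - b{\left(o{\left(-9,3 \right)} \right)}\right) + t = \left(15383 - \left(3 - -9\right)\right) + 2583 = \left(15383 - \left(3 + 9\right)\right) + 2583 = \left(15383 - 12\right) + 2583 = 15371 + 2583 = 17954$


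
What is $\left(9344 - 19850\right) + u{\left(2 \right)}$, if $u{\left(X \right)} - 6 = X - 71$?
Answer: $-10569$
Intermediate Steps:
$u{\left(X \right)} = -65 + X$ ($u{\left(X \right)} = 6 + \left(X - 71\right) = 6 + \left(-71 + X\right) = -65 + X$)
$\left(9344 - 19850\right) + u{\left(2 \right)} = \left(9344 - 19850\right) + \left(-65 + 2\right) = -10506 - 63 = -10569$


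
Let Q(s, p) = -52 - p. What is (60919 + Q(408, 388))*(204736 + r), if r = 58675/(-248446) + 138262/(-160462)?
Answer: 246814517573358692015/19933071026 ≈ 1.2382e+10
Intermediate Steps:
r = -21882874351/19933071026 (r = 58675*(-1/248446) + 138262*(-1/160462) = -58675/248446 - 69131/80231 = -21882874351/19933071026 ≈ -1.0978)
(60919 + Q(408, 388))*(204736 + r) = (60919 + (-52 - 1*388))*(204736 - 21882874351/19933071026) = (60919 + (-52 - 388))*(4080995346704785/19933071026) = (60919 - 440)*(4080995346704785/19933071026) = 60479*(4080995346704785/19933071026) = 246814517573358692015/19933071026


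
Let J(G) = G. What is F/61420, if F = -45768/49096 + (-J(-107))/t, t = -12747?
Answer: -36791123/2402392290690 ≈ -1.5314e-5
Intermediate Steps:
F = -73582246/78228339 (F = -45768/49096 - 1*(-107)/(-12747) = -45768*1/49096 + 107*(-1/12747) = -5721/6137 - 107/12747 = -73582246/78228339 ≈ -0.94061)
F/61420 = -73582246/78228339/61420 = -73582246/78228339*1/61420 = -36791123/2402392290690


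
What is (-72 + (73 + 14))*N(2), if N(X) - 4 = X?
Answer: 90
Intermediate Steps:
N(X) = 4 + X
(-72 + (73 + 14))*N(2) = (-72 + (73 + 14))*(4 + 2) = (-72 + 87)*6 = 15*6 = 90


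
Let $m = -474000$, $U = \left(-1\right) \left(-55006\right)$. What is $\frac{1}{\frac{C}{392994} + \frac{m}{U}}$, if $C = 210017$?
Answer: $- \frac{1544073426}{12480497207} \approx -0.12372$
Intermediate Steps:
$U = 55006$
$\frac{1}{\frac{C}{392994} + \frac{m}{U}} = \frac{1}{\frac{210017}{392994} - \frac{474000}{55006}} = \frac{1}{210017 \cdot \frac{1}{392994} - \frac{237000}{27503}} = \frac{1}{\frac{210017}{392994} - \frac{237000}{27503}} = \frac{1}{- \frac{12480497207}{1544073426}} = - \frac{1544073426}{12480497207}$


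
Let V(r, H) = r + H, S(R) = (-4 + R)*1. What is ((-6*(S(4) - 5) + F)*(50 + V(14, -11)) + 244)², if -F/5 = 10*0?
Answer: 3363556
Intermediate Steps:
S(R) = -4 + R
F = 0 (F = -50*0 = -5*0 = 0)
V(r, H) = H + r
((-6*(S(4) - 5) + F)*(50 + V(14, -11)) + 244)² = ((-6*((-4 + 4) - 5) + 0)*(50 + (-11 + 14)) + 244)² = ((-6*(0 - 5) + 0)*(50 + 3) + 244)² = ((-6*(-5) + 0)*53 + 244)² = ((30 + 0)*53 + 244)² = (30*53 + 244)² = (1590 + 244)² = 1834² = 3363556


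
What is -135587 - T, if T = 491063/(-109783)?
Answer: -14884656558/109783 ≈ -1.3558e+5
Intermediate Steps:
T = -491063/109783 (T = 491063*(-1/109783) = -491063/109783 ≈ -4.4730)
-135587 - T = -135587 - 1*(-491063/109783) = -135587 + 491063/109783 = -14884656558/109783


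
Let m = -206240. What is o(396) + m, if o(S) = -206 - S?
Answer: -206842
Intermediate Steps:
o(396) + m = (-206 - 1*396) - 206240 = (-206 - 396) - 206240 = -602 - 206240 = -206842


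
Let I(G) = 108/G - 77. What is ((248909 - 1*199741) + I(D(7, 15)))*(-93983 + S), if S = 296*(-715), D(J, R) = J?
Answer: -105056378135/7 ≈ -1.5008e+10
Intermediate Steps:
S = -211640
I(G) = -77 + 108/G
((248909 - 1*199741) + I(D(7, 15)))*(-93983 + S) = ((248909 - 1*199741) + (-77 + 108/7))*(-93983 - 211640) = ((248909 - 199741) + (-77 + 108*(⅐)))*(-305623) = (49168 + (-77 + 108/7))*(-305623) = (49168 - 431/7)*(-305623) = (343745/7)*(-305623) = -105056378135/7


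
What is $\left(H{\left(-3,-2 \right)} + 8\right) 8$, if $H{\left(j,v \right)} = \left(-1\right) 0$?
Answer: $64$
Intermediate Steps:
$H{\left(j,v \right)} = 0$
$\left(H{\left(-3,-2 \right)} + 8\right) 8 = \left(0 + 8\right) 8 = 8 \cdot 8 = 64$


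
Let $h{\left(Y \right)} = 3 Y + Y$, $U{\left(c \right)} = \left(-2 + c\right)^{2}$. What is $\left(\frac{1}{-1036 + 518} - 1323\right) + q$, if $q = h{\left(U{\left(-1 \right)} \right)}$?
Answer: $- \frac{666667}{518} \approx -1287.0$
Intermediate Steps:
$h{\left(Y \right)} = 4 Y$
$q = 36$ ($q = 4 \left(-2 - 1\right)^{2} = 4 \left(-3\right)^{2} = 4 \cdot 9 = 36$)
$\left(\frac{1}{-1036 + 518} - 1323\right) + q = \left(\frac{1}{-1036 + 518} - 1323\right) + 36 = \left(\frac{1}{-518} - 1323\right) + 36 = \left(- \frac{1}{518} - 1323\right) + 36 = - \frac{685315}{518} + 36 = - \frac{666667}{518}$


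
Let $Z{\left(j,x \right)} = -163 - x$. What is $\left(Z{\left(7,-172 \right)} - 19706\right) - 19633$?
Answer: $-39330$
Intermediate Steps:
$\left(Z{\left(7,-172 \right)} - 19706\right) - 19633 = \left(\left(-163 - -172\right) - 19706\right) - 19633 = \left(\left(-163 + 172\right) - 19706\right) - 19633 = \left(9 - 19706\right) - 19633 = -19697 - 19633 = -39330$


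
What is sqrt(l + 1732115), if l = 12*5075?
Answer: sqrt(1793015) ≈ 1339.0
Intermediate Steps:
l = 60900
sqrt(l + 1732115) = sqrt(60900 + 1732115) = sqrt(1793015)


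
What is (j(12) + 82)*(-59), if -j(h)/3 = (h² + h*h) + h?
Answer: 48262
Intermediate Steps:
j(h) = -6*h² - 3*h (j(h) = -3*((h² + h*h) + h) = -3*((h² + h²) + h) = -3*(2*h² + h) = -3*(h + 2*h²) = -6*h² - 3*h)
(j(12) + 82)*(-59) = (-3*12*(1 + 2*12) + 82)*(-59) = (-3*12*(1 + 24) + 82)*(-59) = (-3*12*25 + 82)*(-59) = (-900 + 82)*(-59) = -818*(-59) = 48262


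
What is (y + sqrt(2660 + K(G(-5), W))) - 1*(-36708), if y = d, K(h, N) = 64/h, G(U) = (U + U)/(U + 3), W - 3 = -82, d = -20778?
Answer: 15930 + 2*sqrt(16705)/5 ≈ 15982.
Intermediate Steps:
W = -79 (W = 3 - 82 = -79)
G(U) = 2*U/(3 + U) (G(U) = (2*U)/(3 + U) = 2*U/(3 + U))
y = -20778
(y + sqrt(2660 + K(G(-5), W))) - 1*(-36708) = (-20778 + sqrt(2660 + 64/((2*(-5)/(3 - 5))))) - 1*(-36708) = (-20778 + sqrt(2660 + 64/((2*(-5)/(-2))))) + 36708 = (-20778 + sqrt(2660 + 64/((2*(-5)*(-1/2))))) + 36708 = (-20778 + sqrt(2660 + 64/5)) + 36708 = (-20778 + sqrt(13364/5)) + 36708 = (-20778 + 2*sqrt(16705)/5) + 36708 = 15930 + 2*sqrt(16705)/5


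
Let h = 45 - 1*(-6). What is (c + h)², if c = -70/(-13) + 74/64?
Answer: 572979969/173056 ≈ 3311.0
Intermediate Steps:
c = 2721/416 (c = -70*(-1/13) + 74*(1/64) = 70/13 + 37/32 = 2721/416 ≈ 6.5409)
h = 51 (h = 45 + 6 = 51)
(c + h)² = (2721/416 + 51)² = (23937/416)² = 572979969/173056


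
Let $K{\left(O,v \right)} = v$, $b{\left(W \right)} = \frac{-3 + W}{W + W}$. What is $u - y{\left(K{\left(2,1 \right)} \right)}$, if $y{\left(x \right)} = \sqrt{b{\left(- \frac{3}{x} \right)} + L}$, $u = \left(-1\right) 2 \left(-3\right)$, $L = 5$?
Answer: $6 - \sqrt{6} \approx 3.5505$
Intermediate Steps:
$b{\left(W \right)} = \frac{-3 + W}{2 W}$
$u = 6$ ($u = \left(-2\right) \left(-3\right) = 6$)
$y{\left(x \right)} = \sqrt{5 - \frac{x \left(-3 - \frac{3}{x}\right)}{6}}$ ($y{\left(x \right)} = \sqrt{\frac{-3 - \frac{3}{x}}{2 \left(- \frac{3}{x}\right)} + 5} = \sqrt{\frac{- \frac{x}{3} \left(-3 - \frac{3}{x}\right)}{2} + 5} = \sqrt{- \frac{x \left(-3 - \frac{3}{x}\right)}{6} + 5} = \sqrt{5 - \frac{x \left(-3 - \frac{3}{x}\right)}{6}}$)
$u - y{\left(K{\left(2,1 \right)} \right)} = 6 - \frac{\sqrt{22 + 2 \cdot 1}}{2} = 6 - \frac{\sqrt{22 + 2}}{2} = 6 - \frac{\sqrt{24}}{2} = 6 - \frac{2 \sqrt{6}}{2} = 6 - \sqrt{6}$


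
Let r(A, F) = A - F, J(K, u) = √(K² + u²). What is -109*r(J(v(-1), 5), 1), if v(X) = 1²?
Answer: 109 - 109*√26 ≈ -446.79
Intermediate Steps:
v(X) = 1
-109*r(J(v(-1), 5), 1) = -109*(√(1² + 5²) - 1*1) = -109*(√(1 + 25) - 1) = -109*(√26 - 1) = -109*(-1 + √26) = 109 - 109*√26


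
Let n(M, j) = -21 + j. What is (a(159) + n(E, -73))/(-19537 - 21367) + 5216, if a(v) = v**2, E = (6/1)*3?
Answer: 213330077/40904 ≈ 5215.4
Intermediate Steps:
E = 18 (E = (6*1)*3 = 6*3 = 18)
(a(159) + n(E, -73))/(-19537 - 21367) + 5216 = (159**2 + (-21 - 73))/(-19537 - 21367) + 5216 = (25281 - 94)/(-40904) + 5216 = 25187*(-1/40904) + 5216 = -25187/40904 + 5216 = 213330077/40904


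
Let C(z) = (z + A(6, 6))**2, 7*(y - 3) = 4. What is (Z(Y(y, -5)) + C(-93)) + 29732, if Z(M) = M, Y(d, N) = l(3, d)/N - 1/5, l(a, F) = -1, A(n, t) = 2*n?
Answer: 36293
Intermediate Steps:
y = 25/7 (y = 3 + (1/7)*4 = 3 + 4/7 = 25/7 ≈ 3.5714)
C(z) = (12 + z)**2 (C(z) = (z + 2*6)**2 = (z + 12)**2 = (12 + z)**2)
Y(d, N) = -1/5 - 1/N (Y(d, N) = -1/N - 1/5 = -1/5 - 1/N)
(Z(Y(y, -5)) + C(-93)) + 29732 = ((1/5)*(-5 - 1*(-5))/(-5) + (12 - 93)**2) + 29732 = ((1/5)*(-1/5)*(-5 + 5) + (-81)**2) + 29732 = ((1/5)*(-1/5)*0 + 6561) + 29732 = (0 + 6561) + 29732 = 6561 + 29732 = 36293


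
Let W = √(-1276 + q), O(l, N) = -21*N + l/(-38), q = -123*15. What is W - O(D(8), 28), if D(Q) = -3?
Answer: 22341/38 + I*√3121 ≈ 587.92 + 55.866*I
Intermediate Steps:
q = -1845
O(l, N) = -21*N - l/38 (O(l, N) = -21*N + l*(-1/38) = -21*N - l/38)
W = I*√3121 (W = √(-1276 - 1845) = √(-3121) = I*√3121 ≈ 55.866*I)
W - O(D(8), 28) = I*√3121 - (-21*28 - 1/38*(-3)) = I*√3121 - (-588 + 3/38) = I*√3121 - 1*(-22341/38) = I*√3121 + 22341/38 = 22341/38 + I*√3121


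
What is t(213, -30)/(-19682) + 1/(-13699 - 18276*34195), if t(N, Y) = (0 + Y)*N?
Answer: 3493365464534/10760003015125 ≈ 0.32466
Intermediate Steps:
t(N, Y) = N*Y (t(N, Y) = Y*N = N*Y)
t(213, -30)/(-19682) + 1/(-13699 - 18276*34195) = (213*(-30))/(-19682) + 1/(-13699 - 18276*34195) = -6390*(-1/19682) + (1/34195)/(-31975) = 3195/9841 - 1/31975*1/34195 = 3195/9841 - 1/1093385125 = 3493365464534/10760003015125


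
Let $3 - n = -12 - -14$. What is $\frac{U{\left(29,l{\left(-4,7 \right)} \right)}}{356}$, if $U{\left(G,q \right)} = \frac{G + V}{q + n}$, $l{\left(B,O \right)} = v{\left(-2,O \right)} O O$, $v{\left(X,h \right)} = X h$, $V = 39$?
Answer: $- \frac{17}{60965} \approx -0.00027885$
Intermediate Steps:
$n = 1$ ($n = 3 - \left(-12 - -14\right) = 3 - \left(-12 + 14\right) = 3 - 2 = 1$)
$l{\left(B,O \right)} = - 2 O^{3}$ ($l{\left(B,O \right)} = - 2 O O O = - 2 O^{2} O = - 2 O^{3}$)
$U{\left(G,q \right)} = \frac{39 + G}{1 + q}$ ($U{\left(G,q \right)} = \frac{G + 39}{q + 1} = \frac{39 + G}{1 + q}$)
$\frac{U{\left(29,l{\left(-4,7 \right)} \right)}}{356} = \frac{\frac{1}{1 - 2 \cdot 7^{3}} \left(39 + 29\right)}{356} = \frac{\frac{1}{1 - 686} \cdot 68}{356} = \frac{\frac{1}{-685} \cdot 68}{356} = \frac{\left(- \frac{1}{685}\right) 68}{356} = \frac{1}{356} \left(- \frac{68}{685}\right) = - \frac{17}{60965}$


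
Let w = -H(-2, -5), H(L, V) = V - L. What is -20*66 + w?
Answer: -1317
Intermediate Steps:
w = 3 (w = -(-5 - 1*(-2)) = -(-5 + 2) = -1*(-3) = 3)
-20*66 + w = -20*66 + 3 = -1320 + 3 = -1317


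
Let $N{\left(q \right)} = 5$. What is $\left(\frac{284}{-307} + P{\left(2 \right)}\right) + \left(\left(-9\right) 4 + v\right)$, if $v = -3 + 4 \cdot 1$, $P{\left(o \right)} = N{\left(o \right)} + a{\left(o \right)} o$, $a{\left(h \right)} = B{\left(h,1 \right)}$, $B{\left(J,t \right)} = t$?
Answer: $- \frac{8880}{307} \approx -28.925$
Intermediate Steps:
$a{\left(h \right)} = 1$
$P{\left(o \right)} = 5 + o$ ($P{\left(o \right)} = 5 + 1 o = 5 + o$)
$v = 1$ ($v = -3 + 4 = 1$)
$\left(\frac{284}{-307} + P{\left(2 \right)}\right) + \left(\left(-9\right) 4 + v\right) = \left(\frac{284}{-307} + \left(5 + 2\right)\right) + \left(\left(-9\right) 4 + 1\right) = \left(284 \left(- \frac{1}{307}\right) + 7\right) + \left(-36 + 1\right) = \left(- \frac{284}{307} + 7\right) - 35 = \frac{1865}{307} - 35 = - \frac{8880}{307}$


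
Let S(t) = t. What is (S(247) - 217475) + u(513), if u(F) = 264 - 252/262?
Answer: -28422410/131 ≈ -2.1697e+5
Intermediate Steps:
u(F) = 34458/131 (u(F) = 264 - 252*1/262 = 264 - 126/131 = 34458/131)
(S(247) - 217475) + u(513) = (247 - 217475) + 34458/131 = -217228 + 34458/131 = -28422410/131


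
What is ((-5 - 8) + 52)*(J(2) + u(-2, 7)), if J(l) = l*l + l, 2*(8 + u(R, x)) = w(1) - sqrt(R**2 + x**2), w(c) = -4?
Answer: -156 - 39*sqrt(53)/2 ≈ -297.96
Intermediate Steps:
u(R, x) = -10 - sqrt(R**2 + x**2)/2 (u(R, x) = -8 + (-4 - sqrt(R**2 + x**2))/2 = -8 + (-2 - sqrt(R**2 + x**2)/2) = -10 - sqrt(R**2 + x**2)/2)
J(l) = l + l**2 (J(l) = l**2 + l = l + l**2)
((-5 - 8) + 52)*(J(2) + u(-2, 7)) = ((-5 - 8) + 52)*(2*(1 + 2) + (-10 - sqrt((-2)**2 + 7**2)/2)) = (-13 + 52)*(2*3 + (-10 - sqrt(4 + 49)/2)) = 39*(6 + (-10 - sqrt(53)/2)) = 39*(-4 - sqrt(53)/2) = -156 - 39*sqrt(53)/2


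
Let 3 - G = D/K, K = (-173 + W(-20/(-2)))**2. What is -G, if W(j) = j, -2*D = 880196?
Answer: -519805/26569 ≈ -19.564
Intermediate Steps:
D = -440098 (D = -1/2*880196 = -440098)
K = 26569 (K = (-173 - 20/(-2))**2 = (-173 - 20*(-1/2))**2 = (-173 + 10)**2 = (-163)**2 = 26569)
G = 519805/26569 (G = 3 - (-440098)/26569 = 3 - 1*(-440098/26569) = 3 + 440098/26569 = 519805/26569 ≈ 19.564)
-G = -1*519805/26569 = -519805/26569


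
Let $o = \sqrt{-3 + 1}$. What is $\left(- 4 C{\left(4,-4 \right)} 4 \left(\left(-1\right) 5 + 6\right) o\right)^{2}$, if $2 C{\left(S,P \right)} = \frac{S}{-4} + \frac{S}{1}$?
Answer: $-1152$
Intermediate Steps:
$C{\left(S,P \right)} = \frac{3 S}{8}$ ($C{\left(S,P \right)} = \frac{\frac{S}{-4} + \frac{S}{1}}{2} = \frac{S \left(- \frac{1}{4}\right) + S 1}{2} = \frac{- \frac{S}{4} + S}{2} = \frac{\frac{3}{4} S}{2} = \frac{3 S}{8}$)
$o = i \sqrt{2}$ ($o = \sqrt{-2} = i \sqrt{2} \approx 1.4142 i$)
$\left(- 4 C{\left(4,-4 \right)} 4 \left(\left(-1\right) 5 + 6\right) o\right)^{2} = \left(- 4 \cdot \frac{3}{8} \cdot 4 \cdot 4 \left(\left(-1\right) 5 + 6\right) i \sqrt{2}\right)^{2} = \left(- 4 \cdot \frac{3}{2} \cdot 4 \left(-5 + 6\right) i \sqrt{2}\right)^{2} = \left(- 4 \cdot 6 \cdot 1 i \sqrt{2}\right)^{2} = \left(\left(-4\right) 6 i \sqrt{2}\right)^{2} = \left(- 24 i \sqrt{2}\right)^{2} = -1152$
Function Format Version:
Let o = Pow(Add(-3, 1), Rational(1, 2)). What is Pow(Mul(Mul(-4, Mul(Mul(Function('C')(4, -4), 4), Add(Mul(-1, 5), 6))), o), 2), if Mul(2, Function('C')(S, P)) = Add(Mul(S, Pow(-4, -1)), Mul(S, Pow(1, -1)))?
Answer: -1152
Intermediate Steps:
Function('C')(S, P) = Mul(Rational(3, 8), S) (Function('C')(S, P) = Mul(Rational(1, 2), Add(Mul(S, Pow(-4, -1)), Mul(S, Pow(1, -1)))) = Mul(Rational(1, 2), Add(Mul(S, Rational(-1, 4)), Mul(S, 1))) = Mul(Rational(1, 2), Add(Mul(Rational(-1, 4), S), S)) = Mul(Rational(1, 2), Mul(Rational(3, 4), S)) = Mul(Rational(3, 8), S))
o = Mul(I, Pow(2, Rational(1, 2))) (o = Pow(-2, Rational(1, 2)) = Mul(I, Pow(2, Rational(1, 2))) ≈ Mul(1.4142, I))
Pow(Mul(Mul(-4, Mul(Mul(Function('C')(4, -4), 4), Add(Mul(-1, 5), 6))), o), 2) = Pow(Mul(Mul(-4, Mul(Mul(Mul(Rational(3, 8), 4), 4), Add(Mul(-1, 5), 6))), Mul(I, Pow(2, Rational(1, 2)))), 2) = Pow(Mul(Mul(-4, Mul(Mul(Rational(3, 2), 4), Add(-5, 6))), Mul(I, Pow(2, Rational(1, 2)))), 2) = Pow(Mul(Mul(-4, Mul(6, 1)), Mul(I, Pow(2, Rational(1, 2)))), 2) = Pow(Mul(Mul(-4, 6), Mul(I, Pow(2, Rational(1, 2)))), 2) = Pow(Mul(-24, Mul(I, Pow(2, Rational(1, 2)))), 2) = Pow(Mul(-24, I, Pow(2, Rational(1, 2))), 2) = -1152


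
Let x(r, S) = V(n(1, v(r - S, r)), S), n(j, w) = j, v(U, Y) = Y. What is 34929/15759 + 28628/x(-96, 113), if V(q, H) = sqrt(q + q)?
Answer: 3881/1751 + 14314*sqrt(2) ≈ 20245.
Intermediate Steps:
V(q, H) = sqrt(2)*sqrt(q) (V(q, H) = sqrt(2*q) = sqrt(2)*sqrt(q))
x(r, S) = sqrt(2) (x(r, S) = sqrt(2)*sqrt(1) = sqrt(2)*1 = sqrt(2))
34929/15759 + 28628/x(-96, 113) = 34929/15759 + 28628/(sqrt(2)) = 34929*(1/15759) + 28628*(sqrt(2)/2) = 3881/1751 + 14314*sqrt(2)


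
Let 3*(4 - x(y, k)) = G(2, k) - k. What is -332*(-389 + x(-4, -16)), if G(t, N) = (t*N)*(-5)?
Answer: 441892/3 ≈ 1.4730e+5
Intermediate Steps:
G(t, N) = -5*N*t (G(t, N) = (N*t)*(-5) = -5*N*t)
x(y, k) = 4 + 11*k/3 (x(y, k) = 4 - (-5*k*2 - k)/3 = 4 - (-10*k - k)/3 = 4 - (-11)*k/3 = 4 + 11*k/3)
-332*(-389 + x(-4, -16)) = -332*(-389 + (4 + (11/3)*(-16))) = -332*(-389 + (4 - 176/3)) = -332*(-389 - 164/3) = -332*(-1331/3) = 441892/3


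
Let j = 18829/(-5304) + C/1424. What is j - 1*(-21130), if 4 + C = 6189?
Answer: 19949835653/944112 ≈ 21131.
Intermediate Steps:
C = 6185 (C = -4 + 6189 = 6185)
j = 749093/944112 (j = 18829/(-5304) + 6185/1424 = 18829*(-1/5304) + 6185*(1/1424) = -18829/5304 + 6185/1424 = 749093/944112 ≈ 0.79344)
j - 1*(-21130) = 749093/944112 - 1*(-21130) = 749093/944112 + 21130 = 19949835653/944112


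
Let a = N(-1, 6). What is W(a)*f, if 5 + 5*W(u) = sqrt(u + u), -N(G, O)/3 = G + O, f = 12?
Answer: -12 + 12*I*sqrt(30)/5 ≈ -12.0 + 13.145*I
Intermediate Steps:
N(G, O) = -3*G - 3*O (N(G, O) = -3*(G + O) = -3*G - 3*O)
a = -15 (a = -3*(-1) - 3*6 = 3 - 18 = -15)
W(u) = -1 + sqrt(2)*sqrt(u)/5 (W(u) = -1 + sqrt(u + u)/5 = -1 + sqrt(2*u)/5 = -1 + (sqrt(2)*sqrt(u))/5 = -1 + sqrt(2)*sqrt(u)/5)
W(a)*f = (-1 + sqrt(2)*sqrt(-15)/5)*12 = (-1 + sqrt(2)*(I*sqrt(15))/5)*12 = (-1 + I*sqrt(30)/5)*12 = -12 + 12*I*sqrt(30)/5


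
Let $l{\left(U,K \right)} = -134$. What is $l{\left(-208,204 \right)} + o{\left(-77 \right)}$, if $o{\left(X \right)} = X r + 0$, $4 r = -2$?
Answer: $- \frac{191}{2} \approx -95.5$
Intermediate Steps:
$r = - \frac{1}{2}$ ($r = \frac{1}{4} \left(-2\right) = - \frac{1}{2} \approx -0.5$)
$o{\left(X \right)} = - \frac{X}{2}$ ($o{\left(X \right)} = X \left(- \frac{1}{2}\right) + 0 = - \frac{X}{2} + 0 = - \frac{X}{2}$)
$l{\left(-208,204 \right)} + o{\left(-77 \right)} = -134 - - \frac{77}{2} = -134 + \frac{77}{2} = - \frac{191}{2}$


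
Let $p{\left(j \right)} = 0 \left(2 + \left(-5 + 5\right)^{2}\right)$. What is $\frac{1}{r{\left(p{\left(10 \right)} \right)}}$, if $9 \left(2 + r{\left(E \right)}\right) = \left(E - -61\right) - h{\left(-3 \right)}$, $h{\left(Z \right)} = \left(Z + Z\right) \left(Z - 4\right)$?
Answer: $9$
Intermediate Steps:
$h{\left(Z \right)} = 2 Z \left(-4 + Z\right)$
$p{\left(j \right)} = 0$ ($p{\left(j \right)} = 0 \left(2 + 0^{2}\right) = 0 \left(2 + 0\right) = 0 \cdot 2 = 0$)
$r{\left(E \right)} = \frac{1}{9} + \frac{E}{9}$ ($r{\left(E \right)} = -2 + \frac{\left(E - -61\right) - 2 \left(-3\right) \left(-4 - 3\right)}{9} = -2 + \frac{\left(E + 61\right) - 2 \left(-3\right) \left(-7\right)}{9} = -2 + \frac{\left(61 + E\right) - 42}{9} = -2 + \frac{19 + E}{9} = -2 + \left(\frac{19}{9} + \frac{E}{9}\right) = \frac{1}{9} + \frac{E}{9}$)
$\frac{1}{r{\left(p{\left(10 \right)} \right)}} = \frac{1}{\frac{1}{9} + \frac{1}{9} \cdot 0} = \frac{1}{\frac{1}{9} + 0} = \frac{1}{\frac{1}{9}} = 9$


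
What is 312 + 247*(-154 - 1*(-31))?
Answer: -30069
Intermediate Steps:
312 + 247*(-154 - 1*(-31)) = 312 + 247*(-154 + 31) = 312 + 247*(-123) = 312 - 30381 = -30069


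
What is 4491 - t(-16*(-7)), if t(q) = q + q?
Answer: 4267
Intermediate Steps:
t(q) = 2*q
4491 - t(-16*(-7)) = 4491 - 2*(-16*(-7)) = 4491 - 2*112 = 4491 - 1*224 = 4491 - 224 = 4267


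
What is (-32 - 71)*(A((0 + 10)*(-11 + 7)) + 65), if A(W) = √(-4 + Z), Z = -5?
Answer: -6695 - 309*I ≈ -6695.0 - 309.0*I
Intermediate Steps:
A(W) = 3*I (A(W) = √(-4 - 5) = √(-9) = 3*I)
(-32 - 71)*(A((0 + 10)*(-11 + 7)) + 65) = (-32 - 71)*(3*I + 65) = -103*(65 + 3*I) = -6695 - 309*I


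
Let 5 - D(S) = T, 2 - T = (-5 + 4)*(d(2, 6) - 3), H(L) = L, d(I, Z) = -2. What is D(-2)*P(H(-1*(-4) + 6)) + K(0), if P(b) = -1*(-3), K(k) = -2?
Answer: 22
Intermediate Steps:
T = -3 (T = 2 - (-5 + 4)*(-2 - 3) = 2 - (-1)*(-5) = 2 - 1*5 = 2 - 5 = -3)
D(S) = 8 (D(S) = 5 - 1*(-3) = 5 + 3 = 8)
P(b) = 3
D(-2)*P(H(-1*(-4) + 6)) + K(0) = 8*3 - 2 = 24 - 2 = 22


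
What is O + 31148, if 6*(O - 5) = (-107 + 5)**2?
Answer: 32887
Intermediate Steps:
O = 1739 (O = 5 + (-107 + 5)**2/6 = 5 + (1/6)*(-102)**2 = 5 + (1/6)*10404 = 5 + 1734 = 1739)
O + 31148 = 1739 + 31148 = 32887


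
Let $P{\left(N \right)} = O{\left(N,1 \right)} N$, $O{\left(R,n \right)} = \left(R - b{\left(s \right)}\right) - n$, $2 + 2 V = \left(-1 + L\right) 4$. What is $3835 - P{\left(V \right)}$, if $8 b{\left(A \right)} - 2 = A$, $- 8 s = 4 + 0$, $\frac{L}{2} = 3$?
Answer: $\frac{60235}{16} \approx 3764.7$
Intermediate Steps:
$L = 6$ ($L = 2 \cdot 3 = 6$)
$s = - \frac{1}{2}$ ($s = - \frac{4 + 0}{8} = \left(- \frac{1}{8}\right) 4 = - \frac{1}{2} \approx -0.5$)
$b{\left(A \right)} = \frac{1}{4} + \frac{A}{8}$
$V = 9$ ($V = -1 + \frac{\left(-1 + 6\right) 4}{2} = -1 + \frac{5 \cdot 4}{2} = -1 + \frac{1}{2} \cdot 20 = -1 + 10 = 9$)
$O{\left(R,n \right)} = - \frac{3}{16} + R - n$ ($O{\left(R,n \right)} = \left(R - \left(\frac{1}{4} + \frac{1}{8} \left(- \frac{1}{2}\right)\right)\right) - n = \left(R - \left(\frac{1}{4} - \frac{1}{16}\right)\right) - n = \left(R - \frac{3}{16}\right) - n = \left(- \frac{3}{16} + R\right) - n = - \frac{3}{16} + R - n$)
$P{\left(N \right)} = N \left(- \frac{19}{16} + N\right)$ ($P{\left(N \right)} = \left(- \frac{3}{16} + N - 1\right) N = \left(- \frac{19}{16} + N\right) N = N \left(- \frac{19}{16} + N\right)$)
$3835 - P{\left(V \right)} = 3835 - \frac{1}{16} \cdot 9 \left(-19 + 16 \cdot 9\right) = 3835 - \frac{1}{16} \cdot 9 \left(-19 + 144\right) = 3835 - \frac{1}{16} \cdot 9 \cdot 125 = 3835 - \frac{1125}{16} = \frac{60235}{16}$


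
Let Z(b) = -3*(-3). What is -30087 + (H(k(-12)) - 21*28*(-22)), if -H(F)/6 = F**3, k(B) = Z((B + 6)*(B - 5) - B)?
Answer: -21525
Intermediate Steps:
Z(b) = 9
k(B) = 9
H(F) = -6*F**3
-30087 + (H(k(-12)) - 21*28*(-22)) = -30087 + (-6*9**3 - 21*28*(-22)) = -30087 + (-6*729 - 588*(-22)) = -30087 + (-4374 - 1*(-12936)) = -30087 + (-4374 + 12936) = -30087 + 8562 = -21525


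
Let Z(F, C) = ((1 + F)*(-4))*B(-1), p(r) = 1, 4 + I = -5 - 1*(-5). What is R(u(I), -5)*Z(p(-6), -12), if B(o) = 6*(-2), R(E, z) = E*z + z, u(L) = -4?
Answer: 1440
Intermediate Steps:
I = -4 (I = -4 + (-5 - 1*(-5)) = -4 + (-5 + 5) = -4 + 0 = -4)
R(E, z) = z + E*z
B(o) = -12
Z(F, C) = 48 + 48*F (Z(F, C) = ((1 + F)*(-4))*(-12) = (-4 - 4*F)*(-12) = 48 + 48*F)
R(u(I), -5)*Z(p(-6), -12) = (-5*(1 - 4))*(48 + 48*1) = (-5*(-3))*(48 + 48) = 15*96 = 1440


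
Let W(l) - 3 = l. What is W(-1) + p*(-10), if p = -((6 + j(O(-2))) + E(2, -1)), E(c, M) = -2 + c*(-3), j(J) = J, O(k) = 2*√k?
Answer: -18 + 20*I*√2 ≈ -18.0 + 28.284*I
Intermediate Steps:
E(c, M) = -2 - 3*c
W(l) = 3 + l
p = 2 - 2*I*√2 (p = -((6 + 2*√(-2)) + (-2 - 3*2)) = -((6 + 2*(I*√2)) + (-2 - 6)) = -((6 + 2*I*√2) - 8) = -(-2 + 2*I*√2) = 2 - 2*I*√2 ≈ 2.0 - 2.8284*I)
W(-1) + p*(-10) = (3 - 1) + (2 - 2*I*√2)*(-10) = 2 + (-20 + 20*I*√2) = -18 + 20*I*√2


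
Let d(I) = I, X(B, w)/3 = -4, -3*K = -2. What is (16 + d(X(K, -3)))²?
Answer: 16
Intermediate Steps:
K = ⅔ (K = -⅓*(-2) = ⅔ ≈ 0.66667)
X(B, w) = -12 (X(B, w) = 3*(-4) = -12)
(16 + d(X(K, -3)))² = (16 - 12)² = 4² = 16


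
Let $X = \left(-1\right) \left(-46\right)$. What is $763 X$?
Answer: $35098$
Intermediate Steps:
$X = 46$
$763 X = 763 \cdot 46 = 35098$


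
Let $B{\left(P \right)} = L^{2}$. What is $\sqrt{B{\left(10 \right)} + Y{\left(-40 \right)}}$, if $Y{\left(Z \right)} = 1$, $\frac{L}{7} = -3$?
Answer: $\sqrt{442} \approx 21.024$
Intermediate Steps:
$L = -21$ ($L = 7 \left(-3\right) = -21$)
$B{\left(P \right)} = 441$ ($B{\left(P \right)} = \left(-21\right)^{2} = 441$)
$\sqrt{B{\left(10 \right)} + Y{\left(-40 \right)}} = \sqrt{441 + 1} = \sqrt{442}$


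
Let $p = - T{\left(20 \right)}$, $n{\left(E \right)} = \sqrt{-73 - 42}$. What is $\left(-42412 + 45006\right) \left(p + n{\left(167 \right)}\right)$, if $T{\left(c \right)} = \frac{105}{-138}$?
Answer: $\frac{45395}{23} + 2594 i \sqrt{115} \approx 1973.7 + 27818.0 i$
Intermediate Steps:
$T{\left(c \right)} = - \frac{35}{46}$ ($T{\left(c \right)} = 105 \left(- \frac{1}{138}\right) = - \frac{35}{46}$)
$n{\left(E \right)} = i \sqrt{115}$ ($n{\left(E \right)} = \sqrt{-115} = i \sqrt{115}$)
$p = \frac{35}{46}$ ($p = \left(-1\right) \left(- \frac{35}{46}\right) = \frac{35}{46} \approx 0.76087$)
$\left(-42412 + 45006\right) \left(p + n{\left(167 \right)}\right) = \left(-42412 + 45006\right) \left(\frac{35}{46} + i \sqrt{115}\right) = 2594 \left(\frac{35}{46} + i \sqrt{115}\right) = \frac{45395}{23} + 2594 i \sqrt{115}$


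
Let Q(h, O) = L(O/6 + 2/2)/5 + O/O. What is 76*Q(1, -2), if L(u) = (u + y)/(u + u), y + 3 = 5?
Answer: 532/5 ≈ 106.40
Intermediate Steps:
y = 2 (y = -3 + 5 = 2)
L(u) = (2 + u)/(2*u) (L(u) = (u + 2)/(u + u) = (2 + u)/((2*u)) = (2 + u)*(1/(2*u)) = (2 + u)/(2*u))
Q(h, O) = 1 + (3 + O/6)/(10*(1 + O/6)) (Q(h, O) = ((2 + (O/6 + 2/2))/(2*(O/6 + 2/2)))/5 + O/O = ((2 + (O*(1/6) + 2*(1/2)))/(2*(O*(1/6) + 2*(1/2))))*(1/5) + 1 = ((2 + (O/6 + 1))/(2*(O/6 + 1)))*(1/5) + 1 = ((2 + (1 + O/6))/(2*(1 + O/6)))*(1/5) + 1 = ((3 + O/6)/(2*(1 + O/6)))*(1/5) + 1 = (3 + O/6)/(10*(1 + O/6)) + 1 = 1 + (3 + O/6)/(10*(1 + O/6)))
76*Q(1, -2) = 76*((78 + 11*(-2))/(10*(6 - 2))) = 76*((1/10)*(78 - 22)/4) = 76*((1/10)*(1/4)*56) = 76*(7/5) = 532/5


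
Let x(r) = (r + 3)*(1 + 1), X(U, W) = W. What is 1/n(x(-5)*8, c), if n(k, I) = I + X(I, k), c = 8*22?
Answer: 1/144 ≈ 0.0069444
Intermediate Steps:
c = 176
x(r) = 6 + 2*r (x(r) = (3 + r)*2 = 6 + 2*r)
n(k, I) = I + k
1/n(x(-5)*8, c) = 1/(176 + (6 + 2*(-5))*8) = 1/(176 + (6 - 10)*8) = 1/(176 - 4*8) = 1/(176 - 32) = 1/144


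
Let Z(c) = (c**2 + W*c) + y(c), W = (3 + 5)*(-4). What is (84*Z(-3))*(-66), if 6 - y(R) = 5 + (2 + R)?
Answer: -593208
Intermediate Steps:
W = -32 (W = 8*(-4) = -32)
y(R) = -1 - R (y(R) = 6 - (5 + (2 + R)) = 6 - (7 + R) = 6 + (-7 - R) = -1 - R)
Z(c) = -1 + c**2 - 33*c (Z(c) = (c**2 - 32*c) + (-1 - c) = -1 + c**2 - 33*c)
(84*Z(-3))*(-66) = (84*(-1 + (-3)**2 - 33*(-3)))*(-66) = (84*(-1 + 9 + 99))*(-66) = (84*107)*(-66) = 8988*(-66) = -593208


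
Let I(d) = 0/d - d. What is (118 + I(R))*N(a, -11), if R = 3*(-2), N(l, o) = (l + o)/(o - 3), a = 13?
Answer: -124/7 ≈ -17.714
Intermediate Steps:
N(l, o) = (l + o)/(-3 + o)
R = -6
I(d) = -d (I(d) = 0 - d = -d)
(118 + I(R))*N(a, -11) = (118 - 1*(-6))*((13 - 11)/(-3 - 11)) = (118 + 6)*(2/(-14)) = 124*(-1/14*2) = 124*(-⅐) = -124/7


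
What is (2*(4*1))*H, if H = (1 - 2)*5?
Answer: -40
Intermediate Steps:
H = -5 (H = -1*5 = -5)
(2*(4*1))*H = (2*(4*1))*(-5) = (2*4)*(-5) = 8*(-5) = -40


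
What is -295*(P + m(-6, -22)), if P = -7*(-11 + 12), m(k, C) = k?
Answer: 3835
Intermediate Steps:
P = -7 (P = -7*1 = -7)
-295*(P + m(-6, -22)) = -295*(-7 - 6) = -295*(-13) = 3835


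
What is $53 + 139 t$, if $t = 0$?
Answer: $53$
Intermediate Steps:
$53 + 139 t = 53 + 139 \cdot 0 = 53 + 0 = 53$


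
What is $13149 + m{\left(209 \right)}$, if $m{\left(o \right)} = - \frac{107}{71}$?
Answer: $\frac{933472}{71} \approx 13148.0$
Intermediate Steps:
$m{\left(o \right)} = - \frac{107}{71}$ ($m{\left(o \right)} = \left(-107\right) \frac{1}{71} = - \frac{107}{71}$)
$13149 + m{\left(209 \right)} = 13149 - \frac{107}{71} = \frac{933472}{71}$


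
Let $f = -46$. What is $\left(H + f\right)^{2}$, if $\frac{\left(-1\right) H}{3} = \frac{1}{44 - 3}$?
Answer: $\frac{3568321}{1681} \approx 2122.7$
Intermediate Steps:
$H = - \frac{3}{41}$ ($H = - \frac{3}{44 - 3} = - \frac{3}{41} \approx -0.073171$)
$\left(H + f\right)^{2} = \left(- \frac{3}{41} - 46\right)^{2} = \left(- \frac{1889}{41}\right)^{2} = \frac{3568321}{1681}$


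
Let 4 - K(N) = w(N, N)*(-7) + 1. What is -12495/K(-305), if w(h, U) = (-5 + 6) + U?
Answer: 147/25 ≈ 5.8800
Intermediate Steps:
w(h, U) = 1 + U
K(N) = 10 + 7*N (K(N) = 4 - ((1 + N)*(-7) + 1) = 4 - ((-7 - 7*N) + 1) = 4 - (-6 - 7*N) = 4 + (6 + 7*N) = 10 + 7*N)
-12495/K(-305) = -12495/(10 + 7*(-305)) = -12495/(10 - 2135) = -12495/(-2125) = -12495*(-1/2125) = 147/25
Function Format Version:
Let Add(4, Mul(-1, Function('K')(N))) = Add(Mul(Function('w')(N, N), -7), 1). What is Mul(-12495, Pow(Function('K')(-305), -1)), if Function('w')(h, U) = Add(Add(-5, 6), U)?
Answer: Rational(147, 25) ≈ 5.8800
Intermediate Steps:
Function('w')(h, U) = Add(1, U)
Function('K')(N) = Add(10, Mul(7, N)) (Function('K')(N) = Add(4, Mul(-1, Add(Mul(Add(1, N), -7), 1))) = Add(4, Mul(-1, Add(Add(-7, Mul(-7, N)), 1))) = Add(4, Mul(-1, Add(-6, Mul(-7, N)))) = Add(4, Add(6, Mul(7, N))) = Add(10, Mul(7, N)))
Mul(-12495, Pow(Function('K')(-305), -1)) = Mul(-12495, Pow(Add(10, Mul(7, -305)), -1)) = Mul(-12495, Pow(Add(10, -2135), -1)) = Mul(-12495, Pow(-2125, -1)) = Mul(-12495, Rational(-1, 2125)) = Rational(147, 25)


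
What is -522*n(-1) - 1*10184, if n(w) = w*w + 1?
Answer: -11228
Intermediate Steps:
n(w) = 1 + w**2 (n(w) = w**2 + 1 = 1 + w**2)
-522*n(-1) - 1*10184 = -522*(1 + (-1)**2) - 1*10184 = -522*(1 + 1) - 10184 = -522*2 - 10184 = -1044 - 10184 = -11228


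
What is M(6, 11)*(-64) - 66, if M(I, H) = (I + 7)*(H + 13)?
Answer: -20034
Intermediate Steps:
M(I, H) = (7 + I)*(13 + H)
M(6, 11)*(-64) - 66 = (91 + 7*11 + 13*6 + 11*6)*(-64) - 66 = (91 + 77 + 78 + 66)*(-64) - 66 = 312*(-64) - 66 = -19968 - 66 = -20034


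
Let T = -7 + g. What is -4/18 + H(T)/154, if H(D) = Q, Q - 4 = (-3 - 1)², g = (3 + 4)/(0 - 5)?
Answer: -64/693 ≈ -0.092352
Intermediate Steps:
g = -7/5 (g = 7/(-5) = 7*(-⅕) = -7/5 ≈ -1.4000)
Q = 20 (Q = 4 + (-3 - 1)² = 4 + (-4)² = 4 + 16 = 20)
T = -42/5 (T = -7 - 7/5 = -42/5 ≈ -8.4000)
H(D) = 20
-4/18 + H(T)/154 = -4/18 + 20/154 = -4*1/18 + 20*(1/154) = -2/9 + 10/77 = -64/693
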